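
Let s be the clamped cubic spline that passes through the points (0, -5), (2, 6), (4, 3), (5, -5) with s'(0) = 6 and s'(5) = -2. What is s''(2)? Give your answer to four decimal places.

Put m_i = s'' at the i-th knot. Here h = (2, 2, 1) and Δ = (11/2, -3/2, -8), so the interior equations h_(i-1)·m_(i-1) + 2(h_(i-1)+h_i)·m_i + h_i·m_(i+1) = 6(Δ_i − Δ_(i-1)) read
  2·m_0 + 8·m_1 + 2·m_2 = 6(Δ_1 - Δ_0) = -42
  2·m_1 + 6·m_2 + 1·m_3 = 6(Δ_2 - Δ_1) = -39
Clamped end conditions give two more equations: 2h_0·m_0 + h_0·m_1 = 6(Δ_0 - s'(0)) = -3 and h_2·m_2 + 2h_2·m_3 = 6(s'(5) - Δ_2) = 36.
Solving: m_0 = 19/23, m_1 = -145/46, m_2 = -212/23, m_3 = 520/23.

-3.1522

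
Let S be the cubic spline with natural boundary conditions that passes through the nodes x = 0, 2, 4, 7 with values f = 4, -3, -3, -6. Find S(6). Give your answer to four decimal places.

Let M_i = S''(x_i). Step sizes h_i = 2, 2, 3; slopes of the chords Δ_i = (y_(i+1) - y_i)/h_i = -7/2, 0, -1.
  2·M_0 + 8·M_1 + 2·M_2 = 6(Δ_1 - Δ_0) = 21
  2·M_1 + 10·M_2 + 3·M_3 = 6(Δ_2 - Δ_1) = -6
Natural end conditions: M_0 = M_3 = 0.
Forward elimination and back-substitution give M_0 = 0, M_1 = 111/38, M_2 = -45/38, M_3 = 0.
On [4, 7], S(x) = -3 + 7/38·(x - 4) - 45/76·(x - 4)² + 5/76·(x - 4)³.
With (x - 4) = 2: S(6) = -85/19.

-4.4737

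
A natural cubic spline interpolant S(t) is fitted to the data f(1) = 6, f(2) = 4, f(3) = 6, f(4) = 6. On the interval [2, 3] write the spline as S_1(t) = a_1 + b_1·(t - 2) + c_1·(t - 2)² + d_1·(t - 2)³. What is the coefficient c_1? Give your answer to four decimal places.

3.6000

With σ_i denoting the second derivative at x_i, h_i = 1, 1, 1, and Δ_i = (y_(i+1) − y_i)/h_i = -2, 2, 0:
  1·σ_0 + 4·σ_1 + 1·σ_2 = 6(Δ_1 - Δ_0) = 24
  1·σ_1 + 4·σ_2 + 1·σ_3 = 6(Δ_2 - Δ_1) = -12
Natural end conditions: σ_0 = σ_3 = 0.
Forward elimination and back-substitution give σ_0 = 0, σ_1 = 36/5, σ_2 = -24/5, σ_3 = 0.
On [2, 3], with S_1(t) = a_1 + b_1·(t - 2) + c_1·(t - 2)² + d_1·(t - 2)³: c_1 = σ_1/2 = 18/5, d_1 = (σ_2 - σ_1)/(6h_1) = -2, b_1 = Δ_1 - h_1(2σ_1 + σ_2)/6 = 2/5.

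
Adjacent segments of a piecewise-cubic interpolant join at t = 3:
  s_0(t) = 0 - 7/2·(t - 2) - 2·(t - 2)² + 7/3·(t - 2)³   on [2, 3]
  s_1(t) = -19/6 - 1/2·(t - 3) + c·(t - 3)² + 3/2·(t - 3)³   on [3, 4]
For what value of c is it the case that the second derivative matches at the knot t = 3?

5

s_0''(t) = -4 + 14·(t - 2), so s_0''(3) = 10. On the right, s_1''(3) = 2c, so c = 5.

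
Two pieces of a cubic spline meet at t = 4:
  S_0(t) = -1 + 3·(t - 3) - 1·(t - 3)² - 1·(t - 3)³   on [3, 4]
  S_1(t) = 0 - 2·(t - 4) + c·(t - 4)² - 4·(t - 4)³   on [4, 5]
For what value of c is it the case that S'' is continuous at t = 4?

-4

S_0''(t) = -2 - 6·(t - 3), so S_0''(4) = -8. On the right, S_1''(4) = 2c, so c = -4.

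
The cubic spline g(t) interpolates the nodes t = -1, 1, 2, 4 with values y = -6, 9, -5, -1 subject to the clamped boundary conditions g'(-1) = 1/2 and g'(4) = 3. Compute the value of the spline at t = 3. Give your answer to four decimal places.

Let m_i = g''(x_i). Step sizes h_i = 2, 1, 2; slopes of the chords Δ_i = (y_(i+1) - y_i)/h_i = 15/2, -14, 2.
  2·m_0 + 6·m_1 + 1·m_2 = 6(Δ_1 - Δ_0) = -129
  1·m_1 + 6·m_2 + 2·m_3 = 6(Δ_2 - Δ_1) = 96
Clamped end conditions give two more equations: 2h_0·m_0 + h_0·m_1 = 6(Δ_0 - g'(-1)) = 42 and h_2·m_2 + 2h_2·m_3 = 6(g'(4) - Δ_2) = 6.
Forward elimination and back-substitution give m_0 = 449/16, m_1 = -281/8, m_2 = 205/8, m_3 = -181/16.
On [2, 4], g(t) = -5 - 181/16·(t - 2) + 205/16·(t - 2)² - 197/64·(t - 2)³.
With (t - 2) = 1: g(3) = -421/64.

-6.5781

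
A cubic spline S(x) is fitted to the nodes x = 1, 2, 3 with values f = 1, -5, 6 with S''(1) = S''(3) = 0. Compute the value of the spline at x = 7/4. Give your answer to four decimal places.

-4.8945

Write σ_i for S''(x_i). With h_i = 1, 1 and divided differences Δ_i = -6, 11, the continuity of S' gives the tridiagonal system
  1·σ_0 + 4·σ_1 + 1·σ_2 = 6(Δ_1 - Δ_0) = 102
Natural end conditions: σ_0 = σ_2 = 0.
Forward elimination and back-substitution give σ_0 = 0, σ_1 = 51/2, σ_2 = 0.
On [1, 2], S(x) = 1 - 41/4·(x - 1) + 0·(x - 1)² + 17/4·(x - 1)³.
With (x - 1) = 3/4: S(7/4) = -1253/256.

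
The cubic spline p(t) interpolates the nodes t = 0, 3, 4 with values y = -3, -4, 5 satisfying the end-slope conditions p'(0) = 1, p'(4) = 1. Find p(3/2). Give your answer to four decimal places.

-6.6875

Put m_i = p'' at the i-th knot. Here h = (3, 1) and Δ = (-1/3, 9), so the interior equations h_(i-1)·m_(i-1) + 2(h_(i-1)+h_i)·m_i + h_i·m_(i+1) = 6(Δ_i − Δ_(i-1)) read
  3·m_0 + 8·m_1 + 1·m_2 = 6(Δ_1 - Δ_0) = 56
Clamped end conditions give two more equations: 2h_0·m_0 + h_0·m_1 = 6(Δ_0 - p'(0)) = -8 and h_1·m_1 + 2h_1·m_2 = 6(p'(4) - Δ_1) = -48.
Hence m_0 = -25/3, m_1 = 14, m_2 = -31.
On [0, 3], p(t) = -3 + 1·t - 25/6·t² + 67/54·t³.
With t = 3/2: p(3/2) = -107/16.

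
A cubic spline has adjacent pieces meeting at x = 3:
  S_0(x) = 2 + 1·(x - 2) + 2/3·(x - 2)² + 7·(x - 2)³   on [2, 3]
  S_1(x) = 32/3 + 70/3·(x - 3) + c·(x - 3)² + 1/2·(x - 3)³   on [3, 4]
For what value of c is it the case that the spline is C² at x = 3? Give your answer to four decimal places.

S_0''(x) = 4/3 + 42·(x - 2), so S_0''(3) = 130/3. On the right, S_1''(3) = 2c, so c = 65/3.

21.6667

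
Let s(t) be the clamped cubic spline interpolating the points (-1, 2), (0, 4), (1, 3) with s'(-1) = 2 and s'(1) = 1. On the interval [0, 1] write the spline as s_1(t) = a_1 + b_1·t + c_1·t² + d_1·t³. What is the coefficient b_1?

Put σ_i = s'' at the i-th knot. Here h = (1, 1) and Δ = (2, -1), so the interior equations h_(i-1)·σ_(i-1) + 2(h_(i-1)+h_i)·σ_i + h_i·σ_(i+1) = 6(Δ_i − Δ_(i-1)) read
  1·σ_0 + 4·σ_1 + 1·σ_2 = 6(Δ_1 - Δ_0) = -18
Clamped end conditions give two more equations: 2h_0·σ_0 + h_0·σ_1 = 6(Δ_0 - s'(-1)) = 0 and h_1·σ_1 + 2h_1·σ_2 = 6(s'(1) - Δ_1) = 12.
Forward elimination and back-substitution give σ_0 = 4, σ_1 = -8, σ_2 = 10.
On [0, 1], with s_1(t) = a_1 + b_1·t + c_1·t² + d_1·t³: c_1 = σ_1/2 = -4, d_1 = (σ_2 - σ_1)/(6h_1) = 3, b_1 = Δ_1 - h_1(2σ_1 + σ_2)/6 = 0.

0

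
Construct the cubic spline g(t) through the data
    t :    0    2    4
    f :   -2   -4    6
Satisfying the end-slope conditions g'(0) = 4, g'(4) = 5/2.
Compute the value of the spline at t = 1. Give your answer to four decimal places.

-2.3438

Put M_i = g'' at the i-th knot. Here h = (2, 2) and Δ = (-1, 5), so the interior equations h_(i-1)·M_(i-1) + 2(h_(i-1)+h_i)·M_i + h_i·M_(i+1) = 6(Δ_i − Δ_(i-1)) read
  2·M_0 + 8·M_1 + 2·M_2 = 6(Δ_1 - Δ_0) = 36
Clamped end conditions give two more equations: 2h_0·M_0 + h_0·M_1 = 6(Δ_0 - g'(0)) = -30 and h_1·M_1 + 2h_1·M_2 = 6(g'(4) - Δ_1) = -15.
Hence M_0 = -99/8, M_1 = 39/4, M_2 = -69/8.
On [0, 2], g(t) = -2 + 4·t - 99/16·t² + 59/32·t³.
With t = 1: g(1) = -75/32.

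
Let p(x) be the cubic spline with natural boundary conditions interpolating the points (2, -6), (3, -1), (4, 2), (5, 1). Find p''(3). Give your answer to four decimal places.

-1.6000

Let σ_i = p''(x_i). Step sizes h_i = 1, 1, 1; slopes of the chords Δ_i = (y_(i+1) - y_i)/h_i = 5, 3, -1.
  1·σ_0 + 4·σ_1 + 1·σ_2 = 6(Δ_1 - Δ_0) = -12
  1·σ_1 + 4·σ_2 + 1·σ_3 = 6(Δ_2 - Δ_1) = -24
Natural end conditions: σ_0 = σ_3 = 0.
Forward elimination and back-substitution give σ_0 = 0, σ_1 = -8/5, σ_2 = -28/5, σ_3 = 0.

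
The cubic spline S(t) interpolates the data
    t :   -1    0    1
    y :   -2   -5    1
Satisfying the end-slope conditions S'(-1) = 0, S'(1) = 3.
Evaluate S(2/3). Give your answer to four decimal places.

Put M_i = S'' at the i-th knot. Here h = (1, 1) and Δ = (-3, 6), so the interior equations h_(i-1)·M_(i-1) + 2(h_(i-1)+h_i)·M_i + h_i·M_(i+1) = 6(Δ_i − Δ_(i-1)) read
  1·M_0 + 4·M_1 + 1·M_2 = 6(Δ_1 - Δ_0) = 54
Clamped end conditions give two more equations: 2h_0·M_0 + h_0·M_1 = 6(Δ_0 - S'(-1)) = -18 and h_1·M_1 + 2h_1·M_2 = 6(S'(1) - Δ_1) = -18.
Solving the tridiagonal system: M_0 = -21, M_1 = 24, M_2 = -21.
On [0, 1], S(t) = -5 + 3/2·t + 12·t² - 15/2·t³.
With t = 2/3: S(2/3) = -8/9.

-0.8889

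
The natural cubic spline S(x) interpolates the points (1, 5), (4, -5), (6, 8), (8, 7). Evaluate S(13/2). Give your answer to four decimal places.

With M_i denoting the second derivative at x_i, h_i = 3, 2, 2, and Δ_i = (y_(i+1) − y_i)/h_i = -10/3, 13/2, -1/2:
  3·M_0 + 10·M_1 + 2·M_2 = 6(Δ_1 - Δ_0) = 59
  2·M_1 + 8·M_2 + 2·M_3 = 6(Δ_2 - Δ_1) = -42
Natural end conditions: M_0 = M_3 = 0.
Hence M_0 = 0, M_1 = 139/19, M_2 = -269/38, M_3 = 0.
On [6, 8], S(x) = 8 + 481/114·(x - 6) - 269/76·(x - 6)² + 269/456·(x - 6)³.
With (x - 6) = 1/2: S(13/2) = 11307/1216.

9.2985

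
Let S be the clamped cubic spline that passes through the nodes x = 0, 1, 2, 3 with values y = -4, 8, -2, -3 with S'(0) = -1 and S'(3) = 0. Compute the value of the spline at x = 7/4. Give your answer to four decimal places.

Let M_i = S''(x_i). Step sizes h_i = 1, 1, 1; slopes of the chords Δ_i = (y_(i+1) - y_i)/h_i = 12, -10, -1.
  1·M_0 + 4·M_1 + 1·M_2 = 6(Δ_1 - Δ_0) = -132
  1·M_1 + 4·M_2 + 1·M_3 = 6(Δ_2 - Δ_1) = 54
Clamped end conditions give two more equations: 2h_0·M_0 + h_0·M_1 = 6(Δ_0 - S'(0)) = 78 and h_2·M_2 + 2h_2·M_3 = 6(S'(3) - Δ_2) = 6.
Solving the tridiagonal system: M_0 = 1018/15, M_1 = -866/15, M_2 = 466/15, M_3 = -188/15.
On [1, 2], S(x) = 8 + 61/15·(x - 1) - 433/15·(x - 1)² + 74/5·(x - 1)³.
With (x - 1) = 3/4: S(7/4) = 169/160.

1.0563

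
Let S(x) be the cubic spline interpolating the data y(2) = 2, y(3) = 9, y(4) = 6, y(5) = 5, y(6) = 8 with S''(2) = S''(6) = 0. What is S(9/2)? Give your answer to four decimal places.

4.8438

Write M_i for S''(x_i). With h_i = 1, 1, 1, 1 and divided differences Δ_i = 7, -3, -1, 3, the continuity of S' gives the tridiagonal system
  1·M_0 + 4·M_1 + 1·M_2 = 6(Δ_1 - Δ_0) = -60
  1·M_1 + 4·M_2 + 1·M_3 = 6(Δ_2 - Δ_1) = 12
  1·M_2 + 4·M_3 + 1·M_4 = 6(Δ_3 - Δ_2) = 24
Natural end conditions: M_0 = M_4 = 0.
Solving the tridiagonal system: M_0 = 0, M_1 = -33/2, M_2 = 6, M_3 = 9/2, M_4 = 0.
On [4, 5], S(x) = 6 - 15/4·(x - 4) + 3·(x - 4)² - 1/4·(x - 4)³.
With (x - 4) = 1/2: S(9/2) = 155/32.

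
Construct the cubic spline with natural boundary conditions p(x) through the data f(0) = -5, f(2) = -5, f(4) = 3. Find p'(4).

5

Let M_i = p''(x_i). Step sizes h_i = 2, 2; slopes of the chords Δ_i = (y_(i+1) - y_i)/h_i = 0, 4.
  2·M_0 + 8·M_1 + 2·M_2 = 6(Δ_1 - Δ_0) = 24
Natural end conditions: M_0 = M_2 = 0.
Solving the tridiagonal system: M_0 = 0, M_1 = 3, M_2 = 0.
On [2, 4], p'(x) = b_1 + 2c_1·(x - 2) + 3d_1·(x - 2)² with b_1 = Δ_1 - h_1(2M_1 + M_2)/6 = 2, c_1 = M_1/2 = 3/2, d_1 = (M_2 - M_1)/(6h_1) = -1/4. So p'(4) = 5.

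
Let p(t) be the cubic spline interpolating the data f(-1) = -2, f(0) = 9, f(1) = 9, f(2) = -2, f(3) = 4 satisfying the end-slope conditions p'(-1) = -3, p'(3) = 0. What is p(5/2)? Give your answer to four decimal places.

Put M_i = p'' at the i-th knot. Here h = (1, 1, 1, 1) and Δ = (11, 0, -11, 6), so the interior equations h_(i-1)·M_(i-1) + 2(h_(i-1)+h_i)·M_i + h_i·M_(i+1) = 6(Δ_i − Δ_(i-1)) read
  1·M_0 + 4·M_1 + 1·M_2 = 6(Δ_1 - Δ_0) = -66
  1·M_1 + 4·M_2 + 1·M_3 = 6(Δ_2 - Δ_1) = -66
  1·M_2 + 4·M_3 + 1·M_4 = 6(Δ_3 - Δ_2) = 102
Clamped end conditions give two more equations: 2h_0·M_0 + h_0·M_1 = 6(Δ_0 - p'(-1)) = 84 and h_3·M_3 + 2h_3·M_4 = 6(p'(3) - Δ_3) = -36.
Forward elimination and back-substitution give M_0 = 1527/28, M_1 = -351/14, M_2 = -81/4, M_3 = 561/14, M_4 = -1065/28.
On [2, 3], p(t) = -2 - 57/56·(t - 2) + 561/28·(t - 2)² - 729/56·(t - 2)³.
With (t - 2) = 1/2: p(5/2) = 391/448.

0.8728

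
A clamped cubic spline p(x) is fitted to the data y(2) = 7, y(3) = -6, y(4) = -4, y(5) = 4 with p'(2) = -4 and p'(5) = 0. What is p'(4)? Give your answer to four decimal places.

Put M_i = p'' at the i-th knot. Here h = (1, 1, 1) and Δ = (-13, 2, 8), so the interior equations h_(i-1)·M_(i-1) + 2(h_(i-1)+h_i)·M_i + h_i·M_(i+1) = 6(Δ_i − Δ_(i-1)) read
  1·M_0 + 4·M_1 + 1·M_2 = 6(Δ_1 - Δ_0) = 90
  1·M_1 + 4·M_2 + 1·M_3 = 6(Δ_2 - Δ_1) = 36
Clamped end conditions give two more equations: 2h_0·M_0 + h_0·M_1 = 6(Δ_0 - p'(2)) = -54 and h_2·M_2 + 2h_2·M_3 = 6(p'(5) - Δ_2) = -48.
Solving the tridiagonal system: M_0 = -638/15, M_1 = 466/15, M_2 = 124/15, M_3 = -422/15.
On [4, 5], p'(x) = b_2 + 2c_2·(x - 4) + 3d_2·(x - 4)² with b_2 = Δ_2 - h_2(2M_2 + M_3)/6 = 149/15, c_2 = M_2/2 = 62/15, d_2 = (M_3 - M_2)/(6h_2) = -91/15. So p'(4) = 149/15.

9.9333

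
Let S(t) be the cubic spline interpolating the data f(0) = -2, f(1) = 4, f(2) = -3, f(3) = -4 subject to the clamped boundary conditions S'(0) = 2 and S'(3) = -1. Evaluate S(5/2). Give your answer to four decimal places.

-4.1000

Put m_i = S'' at the i-th knot. Here h = (1, 1, 1) and Δ = (6, -7, -1), so the interior equations h_(i-1)·m_(i-1) + 2(h_(i-1)+h_i)·m_i + h_i·m_(i+1) = 6(Δ_i − Δ_(i-1)) read
  1·m_0 + 4·m_1 + 1·m_2 = 6(Δ_1 - Δ_0) = -78
  1·m_1 + 4·m_2 + 1·m_3 = 6(Δ_2 - Δ_1) = 36
Clamped end conditions give two more equations: 2h_0·m_0 + h_0·m_1 = 6(Δ_0 - S'(0)) = 24 and h_2·m_2 + 2h_2·m_3 = 6(S'(3) - Δ_2) = 0.
Solving: m_0 = 138/5, m_1 = -156/5, m_2 = 96/5, m_3 = -48/5.
On [2, 3], S(t) = -3 - 29/5·(t - 2) + 48/5·(t - 2)² - 24/5·(t - 2)³.
With (t - 2) = 1/2: S(5/2) = -41/10.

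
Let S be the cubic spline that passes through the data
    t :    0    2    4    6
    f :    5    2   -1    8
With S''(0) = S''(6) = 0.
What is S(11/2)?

With M_i denoting the second derivative at x_i, h_i = 2, 2, 2, and Δ_i = (y_(i+1) − y_i)/h_i = -3/2, -3/2, 9/2:
  2·M_0 + 8·M_1 + 2·M_2 = 6(Δ_1 - Δ_0) = 0
  2·M_1 + 8·M_2 + 2·M_3 = 6(Δ_2 - Δ_1) = 36
Natural end conditions: M_0 = M_3 = 0.
Forward elimination and back-substitution give M_0 = 0, M_1 = -6/5, M_2 = 24/5, M_3 = 0.
On [4, 6], S(t) = -1 + 13/10·(t - 4) + 12/5·(t - 4)² - 2/5·(t - 4)³.
With (t - 4) = 3/2: S(11/2) = 5.

5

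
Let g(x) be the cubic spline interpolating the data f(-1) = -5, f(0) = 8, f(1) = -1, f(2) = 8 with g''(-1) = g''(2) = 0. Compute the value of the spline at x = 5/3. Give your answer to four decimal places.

Write m_i for g''(x_i). With h_i = 1, 1, 1 and divided differences Δ_i = 13, -9, 9, the continuity of g' gives the tridiagonal system
  1·m_0 + 4·m_1 + 1·m_2 = 6(Δ_1 - Δ_0) = -132
  1·m_1 + 4·m_2 + 1·m_3 = 6(Δ_2 - Δ_1) = 108
Natural end conditions: m_0 = m_3 = 0.
Forward elimination and back-substitution give m_0 = 0, m_1 = -212/5, m_2 = 188/5, m_3 = 0.
On [1, 2], g(x) = -1 - 53/15·(x - 1) + 94/5·(x - 1)² - 94/15·(x - 1)³.
With (x - 1) = 2/3: g(5/3) = 1273/405.

3.1432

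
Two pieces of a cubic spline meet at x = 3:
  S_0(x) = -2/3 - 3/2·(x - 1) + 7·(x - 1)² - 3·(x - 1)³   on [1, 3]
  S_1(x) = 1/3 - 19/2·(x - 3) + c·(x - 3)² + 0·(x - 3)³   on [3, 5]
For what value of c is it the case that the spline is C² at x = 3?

-11

S_0''(x) = 14 - 18·(x - 1), so S_0''(3) = -22. On the right, S_1''(3) = 2c, so c = -11.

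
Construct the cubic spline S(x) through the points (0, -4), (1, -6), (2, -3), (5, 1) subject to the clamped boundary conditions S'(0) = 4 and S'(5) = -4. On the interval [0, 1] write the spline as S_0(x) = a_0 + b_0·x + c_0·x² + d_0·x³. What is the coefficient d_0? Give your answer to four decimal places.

6.5172

Let σ_i = S''(x_i). Step sizes h_i = 1, 1, 3; slopes of the chords Δ_i = (y_(i+1) - y_i)/h_i = -2, 3, 4/3.
  1·σ_0 + 4·σ_1 + 1·σ_2 = 6(Δ_1 - Δ_0) = 30
  1·σ_1 + 8·σ_2 + 3·σ_3 = 6(Δ_2 - Δ_1) = -10
Clamped end conditions give two more equations: 2h_0·σ_0 + h_0·σ_1 = 6(Δ_0 - S'(0)) = -36 and h_2·σ_2 + 2h_2·σ_3 = 6(S'(5) - Δ_2) = -32.
Solving: σ_0 = -726/29, σ_1 = 408/29, σ_2 = -36/29, σ_3 = -410/87.
On [0, 1], with S_0(x) = a_0 + b_0·x + c_0·x² + d_0·x³: c_0 = σ_0/2 = -363/29, d_0 = (σ_1 - σ_0)/(6h_0) = 189/29, b_0 = Δ_0 - h_0(2σ_0 + σ_1)/6 = 4.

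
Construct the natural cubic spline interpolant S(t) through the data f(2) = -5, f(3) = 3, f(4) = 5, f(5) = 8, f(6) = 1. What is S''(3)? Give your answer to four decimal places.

Write σ_i for S''(x_i). With h_i = 1, 1, 1, 1 and divided differences Δ_i = 8, 2, 3, -7, the continuity of S' gives the tridiagonal system
  1·σ_0 + 4·σ_1 + 1·σ_2 = 6(Δ_1 - Δ_0) = -36
  1·σ_1 + 4·σ_2 + 1·σ_3 = 6(Δ_2 - Δ_1) = 6
  1·σ_2 + 4·σ_3 + 1·σ_4 = 6(Δ_3 - Δ_2) = -60
Natural end conditions: σ_0 = σ_4 = 0.
Solving the tridiagonal system: σ_0 = 0, σ_1 = -78/7, σ_2 = 60/7, σ_3 = -120/7, σ_4 = 0.

-11.1429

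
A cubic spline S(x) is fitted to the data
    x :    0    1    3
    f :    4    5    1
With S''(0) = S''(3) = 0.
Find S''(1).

Put σ_i = S'' at the i-th knot. Here h = (1, 2) and Δ = (1, -2), so the interior equations h_(i-1)·σ_(i-1) + 2(h_(i-1)+h_i)·σ_i + h_i·σ_(i+1) = 6(Δ_i − Δ_(i-1)) read
  1·σ_0 + 6·σ_1 + 2·σ_2 = 6(Δ_1 - Δ_0) = -18
Natural end conditions: σ_0 = σ_2 = 0.
Forward elimination and back-substitution give σ_0 = 0, σ_1 = -3, σ_2 = 0.

-3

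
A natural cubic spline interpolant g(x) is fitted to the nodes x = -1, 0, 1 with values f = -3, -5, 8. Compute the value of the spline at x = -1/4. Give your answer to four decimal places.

-5.7305

With M_i denoting the second derivative at x_i, h_i = 1, 1, and Δ_i = (y_(i+1) − y_i)/h_i = -2, 13:
  1·M_0 + 4·M_1 + 1·M_2 = 6(Δ_1 - Δ_0) = 90
Natural end conditions: M_0 = M_2 = 0.
Hence M_0 = 0, M_1 = 45/2, M_2 = 0.
On [-1, 0], g(x) = -3 - 23/4·(x + 1) + 0·(x + 1)² + 15/4·(x + 1)³.
With (x + 1) = 3/4: g(-1/4) = -1467/256.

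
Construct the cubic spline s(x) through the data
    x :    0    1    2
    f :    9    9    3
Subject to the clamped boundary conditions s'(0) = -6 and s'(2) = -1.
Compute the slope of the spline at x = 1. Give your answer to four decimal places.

Put m_i = s'' at the i-th knot. Here h = (1, 1) and Δ = (0, -6), so the interior equations h_(i-1)·m_(i-1) + 2(h_(i-1)+h_i)·m_i + h_i·m_(i+1) = 6(Δ_i − Δ_(i-1)) read
  1·m_0 + 4·m_1 + 1·m_2 = 6(Δ_1 - Δ_0) = -36
Clamped end conditions give two more equations: 2h_0·m_0 + h_0·m_1 = 6(Δ_0 - s'(0)) = 36 and h_1·m_1 + 2h_1·m_2 = 6(s'(2) - Δ_1) = 30.
Solving the tridiagonal system: m_0 = 59/2, m_1 = -23, m_2 = 53/2.
On [1, 2], s'(x) = b_1 + 2c_1·(x - 1) + 3d_1·(x - 1)² with b_1 = Δ_1 - h_1(2m_1 + m_2)/6 = -11/4, c_1 = m_1/2 = -23/2, d_1 = (m_2 - m_1)/(6h_1) = 33/4. So s'(1) = -11/4.

-2.7500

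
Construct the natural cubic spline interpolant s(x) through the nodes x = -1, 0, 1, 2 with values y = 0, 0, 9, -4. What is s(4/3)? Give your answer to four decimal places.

7.0617

Let M_i = s''(x_i). Step sizes h_i = 1, 1, 1; slopes of the chords Δ_i = (y_(i+1) - y_i)/h_i = 0, 9, -13.
  1·M_0 + 4·M_1 + 1·M_2 = 6(Δ_1 - Δ_0) = 54
  1·M_1 + 4·M_2 + 1·M_3 = 6(Δ_2 - Δ_1) = -132
Natural end conditions: M_0 = M_3 = 0.
Solving the tridiagonal system: M_0 = 0, M_1 = 116/5, M_2 = -194/5, M_3 = 0.
On [1, 2], s(x) = 9 - 1/15·(x - 1) - 97/5·(x - 1)² + 97/15·(x - 1)³.
With (x - 1) = 1/3: s(4/3) = 572/81.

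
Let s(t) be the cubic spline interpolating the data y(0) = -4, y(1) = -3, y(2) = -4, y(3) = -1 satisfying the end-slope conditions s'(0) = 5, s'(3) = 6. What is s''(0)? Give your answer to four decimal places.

-11.3333

With M_i denoting the second derivative at x_i, h_i = 1, 1, 1, and Δ_i = (y_(i+1) − y_i)/h_i = 1, -1, 3:
  1·M_0 + 4·M_1 + 1·M_2 = 6(Δ_1 - Δ_0) = -12
  1·M_1 + 4·M_2 + 1·M_3 = 6(Δ_2 - Δ_1) = 24
Clamped end conditions give two more equations: 2h_0·M_0 + h_0·M_1 = 6(Δ_0 - s'(0)) = -24 and h_2·M_2 + 2h_2·M_3 = 6(s'(3) - Δ_2) = 18.
Hence M_0 = -34/3, M_1 = -4/3, M_2 = 14/3, M_3 = 20/3.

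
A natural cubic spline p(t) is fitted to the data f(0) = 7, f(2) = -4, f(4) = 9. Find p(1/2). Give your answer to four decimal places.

2.8438

Let M_i = p''(x_i). Step sizes h_i = 2, 2; slopes of the chords Δ_i = (y_(i+1) - y_i)/h_i = -11/2, 13/2.
  2·M_0 + 8·M_1 + 2·M_2 = 6(Δ_1 - Δ_0) = 72
Natural end conditions: M_0 = M_2 = 0.
Forward elimination and back-substitution give M_0 = 0, M_1 = 9, M_2 = 0.
On [0, 2], p(t) = 7 - 17/2·t + 0·t² + 3/4·t³.
With t = 1/2: p(1/2) = 91/32.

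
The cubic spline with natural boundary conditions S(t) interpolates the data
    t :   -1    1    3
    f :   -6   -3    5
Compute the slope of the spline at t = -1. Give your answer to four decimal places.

Write M_i for S''(x_i). With h_i = 2, 2 and divided differences Δ_i = 3/2, 4, the continuity of S' gives the tridiagonal system
  2·M_0 + 8·M_1 + 2·M_2 = 6(Δ_1 - Δ_0) = 15
Natural end conditions: M_0 = M_2 = 0.
Solving the tridiagonal system: M_0 = 0, M_1 = 15/8, M_2 = 0.
On [-1, 1], S'(t) = b_0 + 2c_0·(t + 1) + 3d_0·(t + 1)² with b_0 = Δ_0 - h_0(2M_0 + M_1)/6 = 7/8, c_0 = M_0/2 = 0, d_0 = (M_1 - M_0)/(6h_0) = 5/32. So S'(-1) = 7/8.

0.8750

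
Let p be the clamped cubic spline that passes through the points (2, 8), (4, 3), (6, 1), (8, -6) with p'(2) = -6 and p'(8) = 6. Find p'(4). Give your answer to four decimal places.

Let M_i = p''(x_i). Step sizes h_i = 2, 2, 2; slopes of the chords Δ_i = (y_(i+1) - y_i)/h_i = -5/2, -1, -7/2.
  2·M_0 + 8·M_1 + 2·M_2 = 6(Δ_1 - Δ_0) = 9
  2·M_1 + 8·M_2 + 2·M_3 = 6(Δ_2 - Δ_1) = -15
Clamped end conditions give two more equations: 2h_0·M_0 + h_0·M_1 = 6(Δ_0 - p'(2)) = 21 and h_2·M_2 + 2h_2·M_3 = 6(p'(8) - Δ_2) = 57.
Forward elimination and back-substitution give M_0 = 22/5, M_1 = 17/10, M_2 = -67/10, M_3 = 88/5.
On [4, 6], p'(t) = b_1 + 2c_1·(t - 4) + 3d_1·(t - 4)² with b_1 = Δ_1 - h_1(2M_1 + M_2)/6 = 1/10, c_1 = M_1/2 = 17/20, d_1 = (M_2 - M_1)/(6h_1) = -7/10. So p'(4) = 1/10.

0.1000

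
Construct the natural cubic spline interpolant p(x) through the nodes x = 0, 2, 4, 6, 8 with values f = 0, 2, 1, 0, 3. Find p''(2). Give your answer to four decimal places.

Let m_i = p''(x_i). Step sizes h_i = 2, 2, 2, 2; slopes of the chords Δ_i = (y_(i+1) - y_i)/h_i = 1, -1/2, -1/2, 3/2.
  2·m_0 + 8·m_1 + 2·m_2 = 6(Δ_1 - Δ_0) = -9
  2·m_1 + 8·m_2 + 2·m_3 = 6(Δ_2 - Δ_1) = 0
  2·m_2 + 8·m_3 + 2·m_4 = 6(Δ_3 - Δ_2) = 12
Natural end conditions: m_0 = m_4 = 0.
Hence m_0 = 0, m_1 = -123/112, m_2 = -3/28, m_3 = 171/112, m_4 = 0.

-1.0982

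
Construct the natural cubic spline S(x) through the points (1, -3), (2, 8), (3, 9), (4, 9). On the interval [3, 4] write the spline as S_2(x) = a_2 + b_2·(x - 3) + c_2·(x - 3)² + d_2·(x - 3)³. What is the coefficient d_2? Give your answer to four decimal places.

Let M_i = S''(x_i). Step sizes h_i = 1, 1, 1; slopes of the chords Δ_i = (y_(i+1) - y_i)/h_i = 11, 1, 0.
  1·M_0 + 4·M_1 + 1·M_2 = 6(Δ_1 - Δ_0) = -60
  1·M_1 + 4·M_2 + 1·M_3 = 6(Δ_2 - Δ_1) = -6
Natural end conditions: M_0 = M_3 = 0.
Hence M_0 = 0, M_1 = -78/5, M_2 = 12/5, M_3 = 0.
On [3, 4], with S_2(x) = a_2 + b_2·(x - 3) + c_2·(x - 3)² + d_2·(x - 3)³: c_2 = M_2/2 = 6/5, d_2 = (M_3 - M_2)/(6h_2) = -2/5, b_2 = Δ_2 - h_2(2M_2 + M_3)/6 = -4/5.

-0.4000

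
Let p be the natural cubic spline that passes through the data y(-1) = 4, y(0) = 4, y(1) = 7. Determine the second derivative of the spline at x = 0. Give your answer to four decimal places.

4.5000

With M_i denoting the second derivative at x_i, h_i = 1, 1, and Δ_i = (y_(i+1) − y_i)/h_i = 0, 3:
  1·M_0 + 4·M_1 + 1·M_2 = 6(Δ_1 - Δ_0) = 18
Natural end conditions: M_0 = M_2 = 0.
Forward elimination and back-substitution give M_0 = 0, M_1 = 9/2, M_2 = 0.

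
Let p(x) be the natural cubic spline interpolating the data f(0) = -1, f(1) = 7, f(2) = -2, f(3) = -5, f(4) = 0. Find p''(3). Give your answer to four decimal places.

Put m_i = p'' at the i-th knot. Here h = (1, 1, 1, 1) and Δ = (8, -9, -3, 5), so the interior equations h_(i-1)·m_(i-1) + 2(h_(i-1)+h_i)·m_i + h_i·m_(i+1) = 6(Δ_i − Δ_(i-1)) read
  1·m_0 + 4·m_1 + 1·m_2 = 6(Δ_1 - Δ_0) = -102
  1·m_1 + 4·m_2 + 1·m_3 = 6(Δ_2 - Δ_1) = 36
  1·m_2 + 4·m_3 + 1·m_4 = 6(Δ_3 - Δ_2) = 48
Natural end conditions: m_0 = m_4 = 0.
Forward elimination and back-substitution give m_0 = 0, m_1 = -813/28, m_2 = 99/7, m_3 = 237/28, m_4 = 0.

8.4643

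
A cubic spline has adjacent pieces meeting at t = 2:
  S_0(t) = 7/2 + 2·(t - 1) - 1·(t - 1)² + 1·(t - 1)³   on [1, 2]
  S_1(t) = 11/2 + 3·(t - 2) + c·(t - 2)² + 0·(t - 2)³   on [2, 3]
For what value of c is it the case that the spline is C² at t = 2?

S_0''(t) = -2 + 6·(t - 1), so S_0''(2) = 4. On the right, S_1''(2) = 2c, so c = 2.

2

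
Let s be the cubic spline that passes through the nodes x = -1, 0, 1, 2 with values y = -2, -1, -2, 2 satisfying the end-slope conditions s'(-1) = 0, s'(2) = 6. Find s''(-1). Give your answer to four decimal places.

Write m_i for s''(x_i). With h_i = 1, 1, 1 and divided differences Δ_i = 1, -1, 4, the continuity of s' gives the tridiagonal system
  1·m_0 + 4·m_1 + 1·m_2 = 6(Δ_1 - Δ_0) = -12
  1·m_1 + 4·m_2 + 1·m_3 = 6(Δ_2 - Δ_1) = 30
Clamped end conditions give two more equations: 2h_0·m_0 + h_0·m_1 = 6(Δ_0 - s'(-1)) = 6 and h_2·m_2 + 2h_2·m_3 = 6(s'(2) - Δ_2) = 12.
Solving the tridiagonal system: m_0 = 32/5, m_1 = -34/5, m_2 = 44/5, m_3 = 8/5.

6.4000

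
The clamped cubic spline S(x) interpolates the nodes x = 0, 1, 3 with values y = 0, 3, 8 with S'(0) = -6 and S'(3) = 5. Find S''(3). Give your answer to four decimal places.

7.9167

Let M_i = S''(x_i). Step sizes h_i = 1, 2; slopes of the chords Δ_i = (y_(i+1) - y_i)/h_i = 3, 5/2.
  1·M_0 + 6·M_1 + 2·M_2 = 6(Δ_1 - Δ_0) = -3
Clamped end conditions give two more equations: 2h_0·M_0 + h_0·M_1 = 6(Δ_0 - S'(0)) = 54 and h_1·M_1 + 2h_1·M_2 = 6(S'(3) - Δ_1) = 15.
Solving: M_0 = 187/6, M_1 = -25/3, M_2 = 95/12.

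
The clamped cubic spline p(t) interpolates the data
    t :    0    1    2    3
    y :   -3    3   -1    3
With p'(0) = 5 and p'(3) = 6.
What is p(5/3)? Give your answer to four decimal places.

0.3333

Write M_i for p''(x_i). With h_i = 1, 1, 1 and divided differences Δ_i = 6, -4, 4, the continuity of p' gives the tridiagonal system
  1·M_0 + 4·M_1 + 1·M_2 = 6(Δ_1 - Δ_0) = -60
  1·M_1 + 4·M_2 + 1·M_3 = 6(Δ_2 - Δ_1) = 48
Clamped end conditions give two more equations: 2h_0·M_0 + h_0·M_1 = 6(Δ_0 - p'(0)) = 6 and h_2·M_2 + 2h_2·M_3 = 6(p'(3) - Δ_2) = 12.
Hence M_0 = 44/3, M_1 = -70/3, M_2 = 56/3, M_3 = -10/3.
On [1, 2], p(t) = 3 + 2/3·(t - 1) - 35/3·(t - 1)² + 7·(t - 1)³.
With (t - 1) = 2/3: p(5/3) = 1/3.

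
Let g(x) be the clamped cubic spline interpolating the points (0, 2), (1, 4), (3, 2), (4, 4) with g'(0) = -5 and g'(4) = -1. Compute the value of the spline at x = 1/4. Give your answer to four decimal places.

1.4714

Write m_i for g''(x_i). With h_i = 1, 2, 1 and divided differences Δ_i = 2, -1, 2, the continuity of g' gives the tridiagonal system
  1·m_0 + 6·m_1 + 2·m_2 = 6(Δ_1 - Δ_0) = -18
  2·m_1 + 6·m_2 + 1·m_3 = 6(Δ_2 - Δ_1) = 18
Clamped end conditions give two more equations: 2h_0·m_0 + h_0·m_1 = 6(Δ_0 - g'(0)) = 42 and h_2·m_2 + 2h_2·m_3 = 6(g'(4) - Δ_2) = -18.
Solving the tridiagonal system: m_0 = 914/35, m_1 = -358/35, m_2 = 302/35, m_3 = -466/35.
On [0, 1], g(x) = 2 - 5·x + 457/35·x² - 212/35·x³.
With x = 1/4: g(1/4) = 103/70.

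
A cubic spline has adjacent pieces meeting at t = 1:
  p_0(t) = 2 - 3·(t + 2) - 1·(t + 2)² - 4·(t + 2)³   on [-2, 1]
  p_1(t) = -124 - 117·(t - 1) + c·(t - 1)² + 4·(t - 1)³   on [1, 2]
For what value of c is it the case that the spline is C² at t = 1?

p_0''(t) = -2 - 24·(t + 2), so p_0''(1) = -74. On the right, p_1''(1) = 2c, so c = -37.

-37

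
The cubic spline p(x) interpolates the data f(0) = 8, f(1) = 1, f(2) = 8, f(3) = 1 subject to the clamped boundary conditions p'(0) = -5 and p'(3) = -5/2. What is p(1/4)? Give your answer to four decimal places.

6.1484

Write m_i for p''(x_i). With h_i = 1, 1, 1 and divided differences Δ_i = -7, 7, -7, the continuity of p' gives the tridiagonal system
  1·m_0 + 4·m_1 + 1·m_2 = 6(Δ_1 - Δ_0) = 84
  1·m_1 + 4·m_2 + 1·m_3 = 6(Δ_2 - Δ_1) = -84
Clamped end conditions give two more equations: 2h_0·m_0 + h_0·m_1 = 6(Δ_0 - p'(0)) = -12 and h_2·m_2 + 2h_2·m_3 = 6(p'(3) - Δ_2) = 27.
Forward elimination and back-substitution give m_0 = -73/3, m_1 = 110/3, m_2 = -115/3, m_3 = 98/3.
On [0, 1], p(x) = 8 - 5·x - 73/6·x² + 61/6·x³.
With x = 1/4: p(1/4) = 787/128.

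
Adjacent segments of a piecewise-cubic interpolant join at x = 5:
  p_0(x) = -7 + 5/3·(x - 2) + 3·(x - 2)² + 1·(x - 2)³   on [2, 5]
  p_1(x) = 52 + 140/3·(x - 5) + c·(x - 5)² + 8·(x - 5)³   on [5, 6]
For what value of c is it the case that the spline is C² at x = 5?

12

p_0''(x) = 6 + 6·(x - 2), so p_0''(5) = 24. On the right, p_1''(5) = 2c, so c = 12.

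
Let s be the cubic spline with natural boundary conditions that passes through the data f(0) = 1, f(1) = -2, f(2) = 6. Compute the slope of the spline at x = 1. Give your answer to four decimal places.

Put M_i = s'' at the i-th knot. Here h = (1, 1) and Δ = (-3, 8), so the interior equations h_(i-1)·M_(i-1) + 2(h_(i-1)+h_i)·M_i + h_i·M_(i+1) = 6(Δ_i − Δ_(i-1)) read
  1·M_0 + 4·M_1 + 1·M_2 = 6(Δ_1 - Δ_0) = 66
Natural end conditions: M_0 = M_2 = 0.
Solving the tridiagonal system: M_0 = 0, M_1 = 33/2, M_2 = 0.
On [1, 2], s'(x) = b_1 + 2c_1·(x - 1) + 3d_1·(x - 1)² with b_1 = Δ_1 - h_1(2M_1 + M_2)/6 = 5/2, c_1 = M_1/2 = 33/4, d_1 = (M_2 - M_1)/(6h_1) = -11/4. So s'(1) = 5/2.

2.5000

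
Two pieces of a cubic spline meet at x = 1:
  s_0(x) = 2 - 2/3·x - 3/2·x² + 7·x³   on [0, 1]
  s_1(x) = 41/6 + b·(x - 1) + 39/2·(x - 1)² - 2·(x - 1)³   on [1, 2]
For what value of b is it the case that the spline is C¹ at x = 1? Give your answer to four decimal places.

17.3333

s_0'(x) = -2/3 - 3·x + 21·x², so s_0'(1) = 52/3. On the right, s_1'(1) = b, so b = 52/3.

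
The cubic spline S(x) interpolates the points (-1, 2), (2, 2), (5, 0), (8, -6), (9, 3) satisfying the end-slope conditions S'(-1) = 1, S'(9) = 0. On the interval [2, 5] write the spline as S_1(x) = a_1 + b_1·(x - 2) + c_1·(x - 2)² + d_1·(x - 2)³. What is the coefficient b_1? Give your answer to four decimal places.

0.3966

Let m_i = S''(x_i). Step sizes h_i = 3, 3, 3, 1; slopes of the chords Δ_i = (y_(i+1) - y_i)/h_i = 0, -2/3, -2, 9.
  3·m_0 + 12·m_1 + 3·m_2 = 6(Δ_1 - Δ_0) = -4
  3·m_1 + 12·m_2 + 3·m_3 = 6(Δ_2 - Δ_1) = -8
  3·m_2 + 8·m_3 + 1·m_4 = 6(Δ_3 - Δ_2) = 66
Clamped end conditions give two more equations: 2h_0·m_0 + h_0·m_1 = 6(Δ_0 - S'(-1)) = -6 and h_3·m_3 + 2h_3·m_4 = 6(S'(9) - Δ_3) = -54.
Hence m_0 = -139/87, m_1 = 104/87, m_2 = -131/29, m_3 = 412/29, m_4 = -989/29.
On [2, 5], with S_1(x) = a_1 + b_1·(x - 2) + c_1·(x - 2)² + d_1·(x - 2)³: c_1 = m_1/2 = 52/87, d_1 = (m_2 - m_1)/(6h_1) = -497/1566, b_1 = Δ_1 - h_1(2m_1 + m_2)/6 = 23/58.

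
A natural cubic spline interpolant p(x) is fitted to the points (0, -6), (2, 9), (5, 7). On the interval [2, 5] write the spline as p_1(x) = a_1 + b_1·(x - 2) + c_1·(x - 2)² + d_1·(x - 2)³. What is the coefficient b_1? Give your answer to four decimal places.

4.2333

Put σ_i = p'' at the i-th knot. Here h = (2, 3) and Δ = (15/2, -2/3), so the interior equations h_(i-1)·σ_(i-1) + 2(h_(i-1)+h_i)·σ_i + h_i·σ_(i+1) = 6(Δ_i − Δ_(i-1)) read
  2·σ_0 + 10·σ_1 + 3·σ_2 = 6(Δ_1 - Δ_0) = -49
Natural end conditions: σ_0 = σ_2 = 0.
Solving the tridiagonal system: σ_0 = 0, σ_1 = -49/10, σ_2 = 0.
On [2, 5], with p_1(x) = a_1 + b_1·(x - 2) + c_1·(x - 2)² + d_1·(x - 2)³: c_1 = σ_1/2 = -49/20, d_1 = (σ_2 - σ_1)/(6h_1) = 49/180, b_1 = Δ_1 - h_1(2σ_1 + σ_2)/6 = 127/30.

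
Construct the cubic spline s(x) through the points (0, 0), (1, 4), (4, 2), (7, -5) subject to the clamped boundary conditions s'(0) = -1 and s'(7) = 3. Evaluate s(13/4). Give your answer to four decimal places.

Write σ_i for s''(x_i). With h_i = 1, 3, 3 and divided differences Δ_i = 4, -2/3, -7/3, the continuity of s' gives the tridiagonal system
  1·σ_0 + 8·σ_1 + 3·σ_2 = 6(Δ_1 - Δ_0) = -28
  3·σ_1 + 12·σ_2 + 3·σ_3 = 6(Δ_2 - Δ_1) = -10
Clamped end conditions give two more equations: 2h_0·σ_0 + h_0·σ_1 = 6(Δ_0 - s'(0)) = 30 and h_2·σ_2 + 2h_2·σ_3 = 6(s'(7) - Δ_2) = 32.
Solving the tridiagonal system: σ_0 = 548/31, σ_1 = -166/31, σ_2 = -88/93, σ_3 = 180/31.
On [1, 4], s(x) = 4 + 160/31·(x - 1) - 83/31·(x - 1)² + 205/837·(x - 1)³.
With (x - 1) = 9/4: s(13/4) = 9619/1984.

4.8483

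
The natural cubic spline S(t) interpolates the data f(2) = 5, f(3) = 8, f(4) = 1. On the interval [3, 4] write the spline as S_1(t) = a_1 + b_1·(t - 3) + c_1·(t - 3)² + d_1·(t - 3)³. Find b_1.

Put m_i = S'' at the i-th knot. Here h = (1, 1) and Δ = (3, -7), so the interior equations h_(i-1)·m_(i-1) + 2(h_(i-1)+h_i)·m_i + h_i·m_(i+1) = 6(Δ_i − Δ_(i-1)) read
  1·m_0 + 4·m_1 + 1·m_2 = 6(Δ_1 - Δ_0) = -60
Natural end conditions: m_0 = m_2 = 0.
Forward elimination and back-substitution give m_0 = 0, m_1 = -15, m_2 = 0.
On [3, 4], with S_1(t) = a_1 + b_1·(t - 3) + c_1·(t - 3)² + d_1·(t - 3)³: c_1 = m_1/2 = -15/2, d_1 = (m_2 - m_1)/(6h_1) = 5/2, b_1 = Δ_1 - h_1(2m_1 + m_2)/6 = -2.

-2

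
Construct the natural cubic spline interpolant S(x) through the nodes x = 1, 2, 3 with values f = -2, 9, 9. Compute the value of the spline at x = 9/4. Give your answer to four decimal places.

9.9023

Let M_i = S''(x_i). Step sizes h_i = 1, 1; slopes of the chords Δ_i = (y_(i+1) - y_i)/h_i = 11, 0.
  1·M_0 + 4·M_1 + 1·M_2 = 6(Δ_1 - Δ_0) = -66
Natural end conditions: M_0 = M_2 = 0.
Forward elimination and back-substitution give M_0 = 0, M_1 = -33/2, M_2 = 0.
On [2, 3], S(x) = 9 + 11/2·(x - 2) - 33/4·(x - 2)² + 11/4·(x - 2)³.
With (x - 2) = 1/4: S(9/4) = 2535/256.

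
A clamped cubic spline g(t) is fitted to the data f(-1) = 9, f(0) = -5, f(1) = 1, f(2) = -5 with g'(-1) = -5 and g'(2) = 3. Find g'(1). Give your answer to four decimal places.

0.4667

Put m_i = g'' at the i-th knot. Here h = (1, 1, 1) and Δ = (-14, 6, -6), so the interior equations h_(i-1)·m_(i-1) + 2(h_(i-1)+h_i)·m_i + h_i·m_(i+1) = 6(Δ_i − Δ_(i-1)) read
  1·m_0 + 4·m_1 + 1·m_2 = 6(Δ_1 - Δ_0) = 120
  1·m_1 + 4·m_2 + 1·m_3 = 6(Δ_2 - Δ_1) = -72
Clamped end conditions give two more equations: 2h_0·m_0 + h_0·m_1 = 6(Δ_0 - g'(-1)) = -54 and h_2·m_2 + 2h_2·m_3 = 6(g'(2) - Δ_2) = 54.
Hence m_0 = -814/15, m_1 = 818/15, m_2 = -658/15, m_3 = 734/15.
On [1, 2], g'(t) = b_2 + 2c_2·(t - 1) + 3d_2·(t - 1)² with b_2 = Δ_2 - h_2(2m_2 + m_3)/6 = 7/15, c_2 = m_2/2 = -329/15, d_2 = (m_3 - m_2)/(6h_2) = 232/15. So g'(1) = 7/15.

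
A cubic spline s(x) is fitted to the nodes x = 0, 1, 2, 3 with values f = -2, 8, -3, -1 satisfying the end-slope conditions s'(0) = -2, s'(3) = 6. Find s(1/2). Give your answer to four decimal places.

2.5083

Put M_i = s'' at the i-th knot. Here h = (1, 1, 1) and Δ = (10, -11, 2), so the interior equations h_(i-1)·M_(i-1) + 2(h_(i-1)+h_i)·M_i + h_i·M_(i+1) = 6(Δ_i − Δ_(i-1)) read
  1·M_0 + 4·M_1 + 1·M_2 = 6(Δ_1 - Δ_0) = -126
  1·M_1 + 4·M_2 + 1·M_3 = 6(Δ_2 - Δ_1) = 78
Clamped end conditions give two more equations: 2h_0·M_0 + h_0·M_1 = 6(Δ_0 - s'(0)) = 72 and h_2·M_2 + 2h_2·M_3 = 6(s'(3) - Δ_2) = 24.
Solving: M_0 = 962/15, M_1 = -844/15, M_2 = 524/15, M_3 = -82/15.
On [0, 1], s(x) = -2 - 2·x + 481/15·x² - 301/15·x³.
With x = 1/2: s(1/2) = 301/120.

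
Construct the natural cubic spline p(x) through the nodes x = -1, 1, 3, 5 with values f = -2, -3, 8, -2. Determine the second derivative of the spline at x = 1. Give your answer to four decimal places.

Write M_i for p''(x_i). With h_i = 2, 2, 2 and divided differences Δ_i = -1/2, 11/2, -5, the continuity of p' gives the tridiagonal system
  2·M_0 + 8·M_1 + 2·M_2 = 6(Δ_1 - Δ_0) = 36
  2·M_1 + 8·M_2 + 2·M_3 = 6(Δ_2 - Δ_1) = -63
Natural end conditions: M_0 = M_3 = 0.
Solving: M_0 = 0, M_1 = 69/10, M_2 = -48/5, M_3 = 0.

6.9000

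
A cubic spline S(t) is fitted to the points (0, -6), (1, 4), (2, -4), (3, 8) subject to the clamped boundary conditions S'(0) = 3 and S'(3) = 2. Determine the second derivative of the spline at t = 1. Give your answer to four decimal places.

-53.4667

Let σ_i = S''(x_i). Step sizes h_i = 1, 1, 1; slopes of the chords Δ_i = (y_(i+1) - y_i)/h_i = 10, -8, 12.
  1·σ_0 + 4·σ_1 + 1·σ_2 = 6(Δ_1 - Δ_0) = -108
  1·σ_1 + 4·σ_2 + 1·σ_3 = 6(Δ_2 - Δ_1) = 120
Clamped end conditions give two more equations: 2h_0·σ_0 + h_0·σ_1 = 6(Δ_0 - S'(0)) = 42 and h_2·σ_2 + 2h_2·σ_3 = 6(S'(3) - Δ_2) = -60.
Hence σ_0 = 716/15, σ_1 = -802/15, σ_2 = 872/15, σ_3 = -886/15.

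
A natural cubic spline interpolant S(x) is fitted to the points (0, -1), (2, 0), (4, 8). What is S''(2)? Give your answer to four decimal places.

2.6250

Let σ_i = S''(x_i). Step sizes h_i = 2, 2; slopes of the chords Δ_i = (y_(i+1) - y_i)/h_i = 1/2, 4.
  2·σ_0 + 8·σ_1 + 2·σ_2 = 6(Δ_1 - Δ_0) = 21
Natural end conditions: σ_0 = σ_2 = 0.
Solving the tridiagonal system: σ_0 = 0, σ_1 = 21/8, σ_2 = 0.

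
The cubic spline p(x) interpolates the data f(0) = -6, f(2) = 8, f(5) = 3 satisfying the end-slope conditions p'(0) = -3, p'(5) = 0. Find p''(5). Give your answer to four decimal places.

Put M_i = p'' at the i-th knot. Here h = (2, 3) and Δ = (7, -5/3), so the interior equations h_(i-1)·M_(i-1) + 2(h_(i-1)+h_i)·M_i + h_i·M_(i+1) = 6(Δ_i − Δ_(i-1)) read
  2·M_0 + 10·M_1 + 3·M_2 = 6(Δ_1 - Δ_0) = -52
Clamped end conditions give two more equations: 2h_0·M_0 + h_0·M_1 = 6(Δ_0 - p'(0)) = 60 and h_1·M_1 + 2h_1·M_2 = 6(p'(5) - Δ_1) = 10.
Solving: M_0 = 104/5, M_1 = -58/5, M_2 = 112/15.

7.4667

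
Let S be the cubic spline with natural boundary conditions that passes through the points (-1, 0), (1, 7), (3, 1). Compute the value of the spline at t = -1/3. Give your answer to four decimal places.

3.2963

With M_i denoting the second derivative at x_i, h_i = 2, 2, and Δ_i = (y_(i+1) − y_i)/h_i = 7/2, -3:
  2·M_0 + 8·M_1 + 2·M_2 = 6(Δ_1 - Δ_0) = -39
Natural end conditions: M_0 = M_2 = 0.
Solving: M_0 = 0, M_1 = -39/8, M_2 = 0.
On [-1, 1], S(t) = 0 + 41/8·(t + 1) + 0·(t + 1)² - 13/32·(t + 1)³.
With (t + 1) = 2/3: S(-1/3) = 89/27.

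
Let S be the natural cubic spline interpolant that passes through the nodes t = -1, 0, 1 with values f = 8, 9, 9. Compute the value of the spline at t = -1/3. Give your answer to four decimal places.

Let m_i = S''(x_i). Step sizes h_i = 1, 1; slopes of the chords Δ_i = (y_(i+1) - y_i)/h_i = 1, 0.
  1·m_0 + 4·m_1 + 1·m_2 = 6(Δ_1 - Δ_0) = -6
Natural end conditions: m_0 = m_2 = 0.
Forward elimination and back-substitution give m_0 = 0, m_1 = -3/2, m_2 = 0.
On [-1, 0], S(t) = 8 + 5/4·(t + 1) + 0·(t + 1)² - 1/4·(t + 1)³.
With (t + 1) = 2/3: S(-1/3) = 473/54.

8.7593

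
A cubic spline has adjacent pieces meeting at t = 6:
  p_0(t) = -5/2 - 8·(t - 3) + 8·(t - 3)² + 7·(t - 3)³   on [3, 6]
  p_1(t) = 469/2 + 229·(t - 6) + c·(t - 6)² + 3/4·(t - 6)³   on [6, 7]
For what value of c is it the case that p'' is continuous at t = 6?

p_0''(t) = 16 + 42·(t - 3), so p_0''(6) = 142. On the right, p_1''(6) = 2c, so c = 71.

71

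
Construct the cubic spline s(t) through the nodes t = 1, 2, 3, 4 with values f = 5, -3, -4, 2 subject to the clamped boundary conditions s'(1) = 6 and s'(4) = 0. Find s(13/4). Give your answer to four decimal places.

With σ_i denoting the second derivative at x_i, h_i = 1, 1, 1, and Δ_i = (y_(i+1) − y_i)/h_i = -8, -1, 6:
  1·σ_0 + 4·σ_1 + 1·σ_2 = 6(Δ_1 - Δ_0) = 42
  1·σ_1 + 4·σ_2 + 1·σ_3 = 6(Δ_2 - Δ_1) = 42
Clamped end conditions give two more equations: 2h_0·σ_0 + h_0·σ_1 = 6(Δ_0 - s'(1)) = -84 and h_2·σ_2 + 2h_2·σ_3 = 6(s'(4) - Δ_2) = -36.
Forward elimination and back-substitution give σ_0 = -262/5, σ_1 = 104/5, σ_2 = 56/5, σ_3 = -118/5.
On [3, 4], s(t) = -4 + 31/5·(t - 3) + 28/5·(t - 3)² - 29/5·(t - 3)³.
With (t - 3) = 1/4: s(13/4) = -701/320.

-2.1906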